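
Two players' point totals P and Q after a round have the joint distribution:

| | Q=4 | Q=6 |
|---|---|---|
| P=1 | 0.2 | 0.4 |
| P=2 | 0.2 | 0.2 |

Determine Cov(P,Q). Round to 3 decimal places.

E[P] = 1.4,  E[Q] = 5.2
E[PQ] = 7.2
Cov(P,Q) = E[PQ] − E[P]E[Q] = 7.2 − (1.4)(5.2) = -0.08

-0.080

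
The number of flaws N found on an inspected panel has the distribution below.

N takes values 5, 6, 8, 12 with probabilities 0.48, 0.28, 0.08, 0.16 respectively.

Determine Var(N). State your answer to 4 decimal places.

6.1504

E[N] = (5)(0.48) + (6)(0.28) + (8)(0.08) + (12)(0.16) = 6.64
E[N²] = (5)²(0.48) + (6)²(0.28) + (8)²(0.08) + (12)²(0.16) = 50.24
Var(N) = E[N²] − (E[N])² = 50.24 − (6.64)² = 6.1504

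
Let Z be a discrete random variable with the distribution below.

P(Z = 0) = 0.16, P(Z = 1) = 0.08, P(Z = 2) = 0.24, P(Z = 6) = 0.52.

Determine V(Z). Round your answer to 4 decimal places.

6.2176

E[Z] = (0)(0.16) + (1)(0.08) + (2)(0.24) + (6)(0.52) = 3.68
E[Z²] = (0)²(0.16) + (1)²(0.08) + (2)²(0.24) + (6)²(0.52) = 19.76
V(Z) = E[Z²] − (E[Z])² = 19.76 − (3.68)² = 6.2176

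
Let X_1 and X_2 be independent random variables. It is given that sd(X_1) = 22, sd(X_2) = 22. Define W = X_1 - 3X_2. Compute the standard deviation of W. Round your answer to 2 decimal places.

Var(X_1) = 484, Var(X_2) = 484
By independence, Var(W) = (1)²Var(X_1) + (-3)²Var(X_2)
= (1)²·484 + (-3)²·484 = 4840
sd(W) = √4840 ≈ 69.57

69.57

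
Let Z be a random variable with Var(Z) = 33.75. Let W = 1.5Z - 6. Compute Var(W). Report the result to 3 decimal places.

Var(1.5Z - 6) = (1.5)²·Var(Z) = 2.25·33.75 = 75.9375

75.938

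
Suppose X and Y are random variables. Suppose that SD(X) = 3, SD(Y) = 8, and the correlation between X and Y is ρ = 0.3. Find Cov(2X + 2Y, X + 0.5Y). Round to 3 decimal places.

Var(X) = (3)² = 9;  Var(Y) = (8)² = 64
Cov(X,Y) = ρ·SD(X)·SD(Y) = 0.3·3·8 = 7.2
Cov(2X + 2Y, X + 0.5Y) = (2)(1)Var(X) + (2)(0.5)Var(Y) + [(2)(0.5) + (2)(1)]Cov(X,Y)
= 2·9 + 1·64 + 3·7.2 = 103.6

103.600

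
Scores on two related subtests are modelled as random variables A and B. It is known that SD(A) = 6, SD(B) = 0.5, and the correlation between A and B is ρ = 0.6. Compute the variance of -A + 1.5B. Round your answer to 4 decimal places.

var(A) = (6)² = 36;  var(B) = (0.5)² = 0.25
Cov(A,B) = ρ·SD(A)·SD(B) = 0.6·6·0.5 = 1.8
var(-A + 1.5B) = (-1)²·var(A) + (1.5)²·var(B) + 2·(-1)·(1.5)·Cov(A,B)
= 1·36 + 2.25·0.25 + -3·1.8 = 31.1625

31.1625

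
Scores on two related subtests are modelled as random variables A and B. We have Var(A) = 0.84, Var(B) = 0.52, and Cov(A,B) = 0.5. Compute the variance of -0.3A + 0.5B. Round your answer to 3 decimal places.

0.056

Var(-0.3A + 0.5B) = (-0.3)²·Var(A) + (0.5)²·Var(B) + 2·(-0.3)·(0.5)·Cov(A,B)
= 0.09·0.84 + 0.25·0.52 + -0.3·0.5 = 0.0556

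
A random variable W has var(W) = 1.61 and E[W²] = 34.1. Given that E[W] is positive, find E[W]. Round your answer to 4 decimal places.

(E[W])² = E[W²] − var(W) = 34.1 − 1.61 = 32.49
E[W] = √32.49 = 5.7

5.7000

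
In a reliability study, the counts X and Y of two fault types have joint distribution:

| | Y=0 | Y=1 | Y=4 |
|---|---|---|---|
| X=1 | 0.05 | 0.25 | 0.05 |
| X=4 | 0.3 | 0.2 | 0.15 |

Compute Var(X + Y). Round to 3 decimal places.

E[X] = 2.95,  E[Y] = 1.25,  E[XY] = 3.65
Var(X) = 10.75 − (2.95)² = 2.0475;  Var(Y) = 3.65 − (1.25)² = 2.0875
Cov(X,Y) = 3.65 − (2.95)(1.25) = -0.0375
Var(X + Y) = (1)²·2.0475 + (1)²·2.0875 + 2·(1)·(1)·-0.0375 = 4.06

4.060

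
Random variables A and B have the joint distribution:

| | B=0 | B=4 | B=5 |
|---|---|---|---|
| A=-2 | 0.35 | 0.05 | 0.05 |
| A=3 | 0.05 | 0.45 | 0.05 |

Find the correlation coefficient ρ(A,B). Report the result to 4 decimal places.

0.6581

E[A] = 0.75,  E[B] = 2.5
E[AB] = 5.25
Cov(A,B) = E[AB] − E[A]E[B] = 5.25 − (0.75)(2.5) = 3.375
V(A) = 6.1875,  V(B) = 4.25
ρ = 3.375 / √(6.1875·4.25) ≈ 0.6581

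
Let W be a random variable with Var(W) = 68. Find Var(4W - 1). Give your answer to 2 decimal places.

Var(4W - 1) = (4)²·Var(W) = 16·68 = 1088

1088.00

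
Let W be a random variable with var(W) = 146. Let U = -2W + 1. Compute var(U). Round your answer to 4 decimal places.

584.0000

var(-2W + 1) = (-2)²·var(W) = 4·146 = 584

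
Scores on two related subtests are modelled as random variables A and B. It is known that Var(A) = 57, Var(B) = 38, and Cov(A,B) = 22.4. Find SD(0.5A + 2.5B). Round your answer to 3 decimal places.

Var(0.5A + 2.5B) = (0.5)²·Var(A) + (2.5)²·Var(B) + 2·(0.5)·(2.5)·Cov(A,B)
= 0.25·57 + 6.25·38 + 2.5·22.4 = 307.75
SD(0.5A + 2.5B) = √307.75 ≈ 17.543

17.543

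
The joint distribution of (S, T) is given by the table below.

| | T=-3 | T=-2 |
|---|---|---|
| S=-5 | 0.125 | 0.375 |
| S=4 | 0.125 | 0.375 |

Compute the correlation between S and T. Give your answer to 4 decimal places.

0.0000

E[S] = -0.5,  E[T] = -2.25
E[ST] = 1.125
Cov(S,T) = E[ST] − E[S]E[T] = 1.125 − (-0.5)(-2.25) = 0
Var(S) = 20.25,  Var(T) = 0.1875
ρ = 0 / √(20.25·0.1875) ≈ 0.0000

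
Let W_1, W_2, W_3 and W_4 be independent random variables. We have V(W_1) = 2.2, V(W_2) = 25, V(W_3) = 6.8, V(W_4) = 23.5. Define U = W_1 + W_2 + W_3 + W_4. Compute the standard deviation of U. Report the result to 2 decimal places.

By independence, V(U) = (1)²V(W_1) + (1)²V(W_2) + (1)²V(W_3) + (1)²V(W_4)
= (1)²·2.2 + (1)²·25 + (1)²·6.8 + (1)²·23.5 = 57.5
sd(U) = √57.5 ≈ 7.58

7.58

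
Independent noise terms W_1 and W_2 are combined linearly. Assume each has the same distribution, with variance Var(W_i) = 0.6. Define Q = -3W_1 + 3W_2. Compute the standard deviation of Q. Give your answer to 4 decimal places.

By independence, Var(Q) = (-3)²Var(W_1) + (3)²Var(W_2)
= (-3)²·0.6 + (3)²·0.6 = 10.8
σ(Q) = √10.8 ≈ 3.2863

3.2863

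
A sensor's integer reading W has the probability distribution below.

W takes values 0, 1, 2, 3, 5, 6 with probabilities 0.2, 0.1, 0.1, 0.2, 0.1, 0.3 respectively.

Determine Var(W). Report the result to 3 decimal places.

5.360

E[W] = (0)(0.2) + (1)(0.1) + (2)(0.1) + (3)(0.2) + (5)(0.1) + (6)(0.3) = 3.2
E[W²] = (0)²(0.2) + (1)²(0.1) + (2)²(0.1) + (3)²(0.2) + (5)²(0.1) + (6)²(0.3) = 15.6
Var(W) = E[W²] − (E[W])² = 15.6 − (3.2)² = 5.36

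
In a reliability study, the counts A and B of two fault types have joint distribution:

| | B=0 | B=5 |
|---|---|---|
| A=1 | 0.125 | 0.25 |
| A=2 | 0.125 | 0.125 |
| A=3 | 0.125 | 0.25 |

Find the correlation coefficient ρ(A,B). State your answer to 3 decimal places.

0.000

E[A] = 2,  E[B] = 3.125
E[AB] = 6.25
Cov(A,B) = E[AB] − E[A]E[B] = 6.25 − (2)(3.125) = 0
Var(A) = 0.75,  Var(B) = 5.859375
ρ = 0 / √(0.75·5.859375) ≈ 0.000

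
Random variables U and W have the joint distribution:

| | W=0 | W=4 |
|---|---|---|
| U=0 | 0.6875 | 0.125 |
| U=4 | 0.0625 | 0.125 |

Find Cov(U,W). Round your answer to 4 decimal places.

E[U] = 0.75,  E[W] = 1
E[UW] = 2
Cov(U,W) = E[UW] − E[U]E[W] = 2 − (0.75)(1) = 1.25

1.2500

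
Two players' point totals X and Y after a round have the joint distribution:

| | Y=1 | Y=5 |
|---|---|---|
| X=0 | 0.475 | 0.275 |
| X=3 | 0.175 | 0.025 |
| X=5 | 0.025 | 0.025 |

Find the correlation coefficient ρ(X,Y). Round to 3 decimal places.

E[X] = 0.85,  E[Y] = 2.3
E[XY] = 1.65
Cov(X,Y) = E[XY] − E[X]E[Y] = 1.65 − (0.85)(2.3) = -0.305
var(X) = 2.3275,  var(Y) = 3.51
ρ = -0.305 / √(2.3275·3.51) ≈ -0.107

-0.107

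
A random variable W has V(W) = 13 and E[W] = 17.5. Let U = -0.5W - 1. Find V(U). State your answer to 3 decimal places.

3.250

V(-0.5W - 1) = (-0.5)²·V(W) = 0.25·13 = 3.25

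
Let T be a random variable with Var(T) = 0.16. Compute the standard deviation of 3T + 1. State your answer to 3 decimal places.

Var(3T + 1) = (3)²·0.16 = 1.44
σ(3T + 1) = √1.44 ≈ 1.200

1.200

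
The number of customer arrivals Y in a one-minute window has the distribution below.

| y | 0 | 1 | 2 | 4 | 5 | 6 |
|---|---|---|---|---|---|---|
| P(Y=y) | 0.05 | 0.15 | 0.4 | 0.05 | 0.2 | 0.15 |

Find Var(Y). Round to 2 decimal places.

E[Y] = (0)(0.05) + (1)(0.15) + (2)(0.4) + (4)(0.05) + (5)(0.2) + (6)(0.15) = 3.05
E[Y²] = (0)²(0.05) + (1)²(0.15) + (2)²(0.4) + (4)²(0.05) + (5)²(0.2) + (6)²(0.15) = 12.95
Var(Y) = E[Y²] − (E[Y])² = 12.95 − (3.05)² = 3.6475

3.65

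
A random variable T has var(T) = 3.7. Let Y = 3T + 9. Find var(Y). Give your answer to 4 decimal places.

33.3000

var(3T + 9) = (3)²·var(T) = 9·3.7 = 33.3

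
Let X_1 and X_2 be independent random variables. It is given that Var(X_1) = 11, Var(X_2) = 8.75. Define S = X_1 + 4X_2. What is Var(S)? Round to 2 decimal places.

By independence, Var(S) = (1)²Var(X_1) + (4)²Var(X_2)
= (1)²·11 + (4)²·8.75 = 151

151.00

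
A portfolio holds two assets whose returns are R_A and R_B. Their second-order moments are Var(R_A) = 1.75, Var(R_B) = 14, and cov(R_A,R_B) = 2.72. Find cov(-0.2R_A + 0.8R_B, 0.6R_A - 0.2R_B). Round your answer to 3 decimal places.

cov(-0.2R_A + 0.8R_B, 0.6R_A - 0.2R_B) = (-0.2)(0.6)Var(R_A) + (0.8)(-0.2)Var(R_B) + [(-0.2)(-0.2) + (0.8)(0.6)]cov(R_A,R_B)
= -0.12·1.75 + -0.16·14 + 0.52·2.72 = -1.0356

-1.036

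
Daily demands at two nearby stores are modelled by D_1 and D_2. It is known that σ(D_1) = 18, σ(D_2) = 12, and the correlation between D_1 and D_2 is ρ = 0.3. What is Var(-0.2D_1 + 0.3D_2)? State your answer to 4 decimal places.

18.1440

Var(D_1) = (18)² = 324;  Var(D_2) = (12)² = 144
Cov(D_1,D_2) = ρ·σ(D_1)·σ(D_2) = 0.3·18·12 = 64.8
Var(-0.2D_1 + 0.3D_2) = (-0.2)²·Var(D_1) + (0.3)²·Var(D_2) + 2·(-0.2)·(0.3)·Cov(D_1,D_2)
= 0.04·324 + 0.09·144 + -0.12·64.8 = 18.144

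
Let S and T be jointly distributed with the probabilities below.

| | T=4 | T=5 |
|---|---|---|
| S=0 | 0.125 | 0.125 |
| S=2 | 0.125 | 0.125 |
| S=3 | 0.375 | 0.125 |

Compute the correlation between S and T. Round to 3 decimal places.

E[S] = 2,  E[T] = 4.375
E[ST] = 8.625
Cov(S,T) = E[ST] − E[S]E[T] = 8.625 − (2)(4.375) = -0.125
Var(S) = 1.5,  Var(T) = 0.234375
ρ = -0.125 / √(1.5·0.234375) ≈ -0.211

-0.211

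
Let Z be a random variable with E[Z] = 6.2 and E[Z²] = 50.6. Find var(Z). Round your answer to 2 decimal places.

12.16

var(Z) = 50.6 − (6.2)² = 12.16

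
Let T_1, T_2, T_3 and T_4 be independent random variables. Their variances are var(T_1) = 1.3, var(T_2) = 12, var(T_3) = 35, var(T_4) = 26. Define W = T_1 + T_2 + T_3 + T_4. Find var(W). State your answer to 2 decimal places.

74.30

By independence, var(W) = (1)²var(T_1) + (1)²var(T_2) + (1)²var(T_3) + (1)²var(T_4)
= (1)²·1.3 + (1)²·12 + (1)²·35 + (1)²·26 = 74.3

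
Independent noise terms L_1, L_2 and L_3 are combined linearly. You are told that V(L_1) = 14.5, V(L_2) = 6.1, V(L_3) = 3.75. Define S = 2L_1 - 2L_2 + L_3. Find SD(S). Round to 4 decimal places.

By independence, V(S) = (2)²V(L_1) + (-2)²V(L_2) + (1)²V(L_3)
= (2)²·14.5 + (-2)²·6.1 + (1)²·3.75 = 86.15
SD(S) = √86.15 ≈ 9.2817

9.2817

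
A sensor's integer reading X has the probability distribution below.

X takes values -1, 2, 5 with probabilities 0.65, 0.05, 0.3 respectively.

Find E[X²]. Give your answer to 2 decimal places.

E[X²] = (-1)²(0.65) + (2)²(0.05) + (5)²(0.3) = 8.35

8.35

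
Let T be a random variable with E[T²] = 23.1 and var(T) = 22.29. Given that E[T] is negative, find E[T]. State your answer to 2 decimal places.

-0.90

(E[T])² = E[T²] − var(T) = 23.1 − 22.29 = 0.81
E[T] = −√0.81 = -0.9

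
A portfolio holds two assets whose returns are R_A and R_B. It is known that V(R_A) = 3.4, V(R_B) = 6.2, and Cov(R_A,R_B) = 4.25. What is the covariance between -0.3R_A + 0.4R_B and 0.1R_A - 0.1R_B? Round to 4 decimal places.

Cov(-0.3R_A + 0.4R_B, 0.1R_A - 0.1R_B) = (-0.3)(0.1)V(R_A) + (0.4)(-0.1)V(R_B) + [(-0.3)(-0.1) + (0.4)(0.1)]Cov(R_A,R_B)
= -0.03·3.4 + -0.04·6.2 + 0.07·4.25 = -0.0525

-0.0525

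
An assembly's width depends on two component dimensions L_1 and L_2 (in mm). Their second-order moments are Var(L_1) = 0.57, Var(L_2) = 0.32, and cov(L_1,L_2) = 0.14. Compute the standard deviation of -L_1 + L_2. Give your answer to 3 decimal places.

Var(-L_1 + L_2) = (-1)²·Var(L_1) + (1)²·Var(L_2) + 2·(-1)·(1)·cov(L_1,L_2)
= 1·0.57 + 1·0.32 + -2·0.14 = 0.61
σ(-L_1 + L_2) = √0.61 ≈ 0.781

0.781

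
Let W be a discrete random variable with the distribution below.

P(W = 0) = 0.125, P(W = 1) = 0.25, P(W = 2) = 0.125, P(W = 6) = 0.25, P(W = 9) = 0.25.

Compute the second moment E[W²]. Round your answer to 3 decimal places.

30.000

E[W²] = (0)²(0.125) + (1)²(0.25) + (2)²(0.125) + (6)²(0.25) + (9)²(0.25) = 30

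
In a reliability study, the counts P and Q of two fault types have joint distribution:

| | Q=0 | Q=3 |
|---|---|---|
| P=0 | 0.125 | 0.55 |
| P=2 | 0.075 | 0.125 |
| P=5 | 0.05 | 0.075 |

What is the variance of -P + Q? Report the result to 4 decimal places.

E[P] = 1.025,  E[Q] = 2.25,  E[PQ] = 1.875
V(P) = 3.925 − (1.025)² = 2.874375;  V(Q) = 6.75 − (2.25)² = 1.6875
cov(P,Q) = 1.875 − (1.025)(2.25) = -0.43125
V(-P + Q) = (-1)²·2.874375 + (1)²·1.6875 + 2·(-1)·(1)·-0.43125 = 5.424375

5.4244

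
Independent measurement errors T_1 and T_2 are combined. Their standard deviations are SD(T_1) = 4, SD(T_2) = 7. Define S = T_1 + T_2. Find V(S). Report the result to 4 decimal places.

65.0000

V(T_1) = 16, V(T_2) = 49
By independence, V(S) = (1)²V(T_1) + (1)²V(T_2)
= (1)²·16 + (1)²·49 = 65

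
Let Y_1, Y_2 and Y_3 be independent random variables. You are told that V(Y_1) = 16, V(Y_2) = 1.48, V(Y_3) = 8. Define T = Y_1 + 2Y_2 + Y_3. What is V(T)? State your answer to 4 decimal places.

29.9200

By independence, V(T) = (1)²V(Y_1) + (2)²V(Y_2) + (1)²V(Y_3)
= (1)²·16 + (2)²·1.48 + (1)²·8 = 29.92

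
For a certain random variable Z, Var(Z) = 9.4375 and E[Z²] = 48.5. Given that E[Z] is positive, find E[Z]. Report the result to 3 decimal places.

6.250

(E[Z])² = E[Z²] − Var(Z) = 48.5 − 9.4375 = 39.0625
E[Z] = √39.0625 = 6.25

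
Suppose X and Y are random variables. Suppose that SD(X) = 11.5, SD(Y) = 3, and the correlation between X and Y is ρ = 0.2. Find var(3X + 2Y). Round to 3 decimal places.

var(X) = (11.5)² = 132.25;  var(Y) = (3)² = 9
Cov(X,Y) = ρ·SD(X)·SD(Y) = 0.2·11.5·3 = 6.9
var(3X + 2Y) = (3)²·var(X) + (2)²·var(Y) + 2·(3)·(2)·Cov(X,Y)
= 9·132.25 + 4·9 + 12·6.9 = 1309.05

1309.050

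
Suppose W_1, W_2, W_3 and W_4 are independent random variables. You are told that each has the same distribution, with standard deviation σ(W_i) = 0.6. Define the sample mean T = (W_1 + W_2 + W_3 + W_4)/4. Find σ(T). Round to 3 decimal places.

Var(W_i) = (0.6)² = 0.36
By independence, Var(T) = (0.25)²Var(W_1) + (0.25)²Var(W_2) + (0.25)²Var(W_3) + (0.25)²Var(W_4)
= (0.25)²·0.36 + (0.25)²·0.36 + (0.25)²·0.36 + (0.25)²·0.36 = 0.09
σ(T) = √0.09 ≈ 0.300

0.300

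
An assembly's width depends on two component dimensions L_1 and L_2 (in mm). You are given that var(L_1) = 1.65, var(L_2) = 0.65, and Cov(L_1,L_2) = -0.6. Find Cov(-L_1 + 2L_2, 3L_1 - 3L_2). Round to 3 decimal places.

Cov(-L_1 + 2L_2, 3L_1 - 3L_2) = (-1)(3)var(L_1) + (2)(-3)var(L_2) + [(-1)(-3) + (2)(3)]Cov(L_1,L_2)
= -3·1.65 + -6·0.65 + 9·-0.6 = -14.25

-14.250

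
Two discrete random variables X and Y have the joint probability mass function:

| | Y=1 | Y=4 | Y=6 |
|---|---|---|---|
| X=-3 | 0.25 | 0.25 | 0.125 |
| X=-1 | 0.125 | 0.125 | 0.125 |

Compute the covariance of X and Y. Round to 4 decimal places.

0.2188

E[X] = -2.25,  E[Y] = 3.375
E[XY] = -7.375
cov(X,Y) = E[XY] − E[X]E[Y] = -7.375 − (-2.25)(3.375) = 0.21875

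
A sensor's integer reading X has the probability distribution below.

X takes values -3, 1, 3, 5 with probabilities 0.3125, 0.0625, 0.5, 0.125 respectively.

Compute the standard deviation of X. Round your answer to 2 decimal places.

2.99

E[X] = (-3)(0.3125) + (1)(0.0625) + (3)(0.5) + (5)(0.125) = 1.25
E[X²] = (-3)²(0.3125) + (1)²(0.0625) + (3)²(0.5) + (5)²(0.125) = 10.5
Var(X) = E[X²] − (E[X])² = 10.5 − (1.25)² = 8.9375
SD(X) = √8.9375 ≈ 2.99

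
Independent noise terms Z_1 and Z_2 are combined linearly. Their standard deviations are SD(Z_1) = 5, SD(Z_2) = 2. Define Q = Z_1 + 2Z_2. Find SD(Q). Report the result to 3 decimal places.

6.403

V(Z_1) = 25, V(Z_2) = 4
By independence, V(Q) = (1)²V(Z_1) + (2)²V(Z_2)
= (1)²·25 + (2)²·4 = 41
SD(Q) = √41 ≈ 6.403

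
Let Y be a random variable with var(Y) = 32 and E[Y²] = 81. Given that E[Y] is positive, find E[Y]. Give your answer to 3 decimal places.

(E[Y])² = E[Y²] − var(Y) = 81 − 32 = 49
E[Y] = √49 = 7

7.000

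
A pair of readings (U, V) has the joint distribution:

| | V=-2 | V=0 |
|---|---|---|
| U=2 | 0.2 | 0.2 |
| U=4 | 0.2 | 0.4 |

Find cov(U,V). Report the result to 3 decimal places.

0.160

E[U] = 3.2,  E[V] = -0.8
E[UV] = -2.4
cov(U,V) = E[UV] − E[U]E[V] = -2.4 − (3.2)(-0.8) = 0.16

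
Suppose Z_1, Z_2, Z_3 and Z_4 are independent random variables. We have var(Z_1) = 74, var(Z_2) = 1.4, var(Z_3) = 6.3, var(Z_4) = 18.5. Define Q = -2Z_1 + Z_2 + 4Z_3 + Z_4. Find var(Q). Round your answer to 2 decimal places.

By independence, var(Q) = (-2)²var(Z_1) + (1)²var(Z_2) + (4)²var(Z_3) + (1)²var(Z_4)
= (-2)²·74 + (1)²·1.4 + (4)²·6.3 + (1)²·18.5 = 416.7

416.70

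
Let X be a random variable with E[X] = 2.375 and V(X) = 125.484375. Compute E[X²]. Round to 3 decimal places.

E[X²] = V(X) + (E[X])² = 125.484375 + (2.375)² = 131.125

131.125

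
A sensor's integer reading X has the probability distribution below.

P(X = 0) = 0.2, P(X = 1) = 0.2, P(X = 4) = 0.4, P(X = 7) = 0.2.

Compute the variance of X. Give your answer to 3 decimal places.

E[X] = (0)(0.2) + (1)(0.2) + (4)(0.4) + (7)(0.2) = 3.2
E[X²] = (0)²(0.2) + (1)²(0.2) + (4)²(0.4) + (7)²(0.2) = 16.4
var(X) = E[X²] − (E[X])² = 16.4 − (3.2)² = 6.16

6.160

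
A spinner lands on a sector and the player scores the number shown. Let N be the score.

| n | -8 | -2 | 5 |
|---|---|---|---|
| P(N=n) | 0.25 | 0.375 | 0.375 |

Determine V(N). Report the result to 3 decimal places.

E[N] = (-8)(0.25) + (-2)(0.375) + (5)(0.375) = -0.875
E[N²] = (-8)²(0.25) + (-2)²(0.375) + (5)²(0.375) = 26.875
V(N) = E[N²] − (E[N])² = 26.875 − (-0.875)² = 26.109375

26.109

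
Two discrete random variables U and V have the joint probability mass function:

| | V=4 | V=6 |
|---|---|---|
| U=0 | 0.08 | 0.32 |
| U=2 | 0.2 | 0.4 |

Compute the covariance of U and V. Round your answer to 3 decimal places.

-0.128

E[U] = 1.2,  E[V] = 5.44
E[UV] = 6.4
Cov(U,V) = E[UV] − E[U]E[V] = 6.4 − (1.2)(5.44) = -0.128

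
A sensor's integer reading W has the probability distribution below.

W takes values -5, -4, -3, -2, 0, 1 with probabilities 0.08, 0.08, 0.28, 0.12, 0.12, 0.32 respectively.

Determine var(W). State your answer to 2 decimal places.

4.41

E[W] = (-5)(0.08) + (-4)(0.08) + (-3)(0.28) + (-2)(0.12) + (0)(0.12) + (1)(0.32) = -1.48
E[W²] = (-5)²(0.08) + (-4)²(0.08) + (-3)²(0.28) + (-2)²(0.12) + (0)²(0.12) + (1)²(0.32) = 6.6
var(W) = E[W²] − (E[W])² = 6.6 − (-1.48)² = 4.4096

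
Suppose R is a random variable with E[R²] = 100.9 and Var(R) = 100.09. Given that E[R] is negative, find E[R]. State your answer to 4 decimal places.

(E[R])² = E[R²] − Var(R) = 100.9 − 100.09 = 0.81
E[R] = −√0.81 = -0.9

-0.9000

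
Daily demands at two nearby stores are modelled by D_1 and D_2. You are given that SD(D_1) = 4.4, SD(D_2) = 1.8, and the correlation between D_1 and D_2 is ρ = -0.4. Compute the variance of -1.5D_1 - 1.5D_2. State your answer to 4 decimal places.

36.5940

V(D_1) = (4.4)² = 19.36;  V(D_2) = (1.8)² = 3.24
Cov(D_1,D_2) = ρ·SD(D_1)·SD(D_2) = -0.4·4.4·1.8 = -3.168
V(-1.5D_1 - 1.5D_2) = (-1.5)²·V(D_1) + (-1.5)²·V(D_2) + 2·(-1.5)·(-1.5)·Cov(D_1,D_2)
= 2.25·19.36 + 2.25·3.24 + 4.5·-3.168 = 36.594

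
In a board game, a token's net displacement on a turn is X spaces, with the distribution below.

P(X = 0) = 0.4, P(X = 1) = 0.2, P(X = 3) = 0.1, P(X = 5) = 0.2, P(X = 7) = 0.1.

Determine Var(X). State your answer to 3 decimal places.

6.160

E[X] = (0)(0.4) + (1)(0.2) + (3)(0.1) + (5)(0.2) + (7)(0.1) = 2.2
E[X²] = (0)²(0.4) + (1)²(0.2) + (3)²(0.1) + (5)²(0.2) + (7)²(0.1) = 11
Var(X) = E[X²] − (E[X])² = 11 − (2.2)² = 6.16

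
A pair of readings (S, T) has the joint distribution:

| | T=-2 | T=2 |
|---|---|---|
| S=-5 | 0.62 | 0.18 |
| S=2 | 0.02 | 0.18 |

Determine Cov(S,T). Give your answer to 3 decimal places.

3.024

E[S] = -3.6,  E[T] = -0.56
E[ST] = 5.04
Cov(S,T) = E[ST] − E[S]E[T] = 5.04 − (-3.6)(-0.56) = 3.024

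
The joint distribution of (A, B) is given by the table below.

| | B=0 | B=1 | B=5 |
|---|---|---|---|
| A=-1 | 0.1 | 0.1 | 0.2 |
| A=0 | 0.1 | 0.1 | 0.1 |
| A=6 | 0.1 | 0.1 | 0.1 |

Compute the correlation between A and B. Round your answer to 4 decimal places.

-0.1058

E[A] = 1.4,  E[B] = 2.3
E[AB] = 2.5
Cov(A,B) = E[AB] − E[A]E[B] = 2.5 − (1.4)(2.3) = -0.72
Var(A) = 9.24,  Var(B) = 5.01
ρ = -0.72 / √(9.24·5.01) ≈ -0.1058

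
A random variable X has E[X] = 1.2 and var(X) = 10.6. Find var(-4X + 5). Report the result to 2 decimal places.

169.60

var(-4X + 5) = (-4)²·var(X) = 16·10.6 = 169.6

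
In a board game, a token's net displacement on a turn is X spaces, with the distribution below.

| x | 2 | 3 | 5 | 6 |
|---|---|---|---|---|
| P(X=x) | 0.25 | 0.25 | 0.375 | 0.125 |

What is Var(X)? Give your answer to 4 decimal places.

2.1094

E[X] = (2)(0.25) + (3)(0.25) + (5)(0.375) + (6)(0.125) = 3.875
E[X²] = (2)²(0.25) + (3)²(0.25) + (5)²(0.375) + (6)²(0.125) = 17.125
Var(X) = E[X²] − (E[X])² = 17.125 − (3.875)² = 2.109375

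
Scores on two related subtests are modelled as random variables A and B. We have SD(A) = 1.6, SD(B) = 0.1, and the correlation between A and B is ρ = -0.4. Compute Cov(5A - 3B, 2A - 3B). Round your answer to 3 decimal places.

var(A) = (1.6)² = 2.56;  var(B) = (0.1)² = 0.01
Cov(A,B) = ρ·SD(A)·SD(B) = -0.4·1.6·0.1 = -0.064
Cov(5A - 3B, 2A - 3B) = (5)(2)var(A) + (-3)(-3)var(B) + [(5)(-3) + (-3)(2)]Cov(A,B)
= 10·2.56 + 9·0.01 + -21·-0.064 = 27.034

27.034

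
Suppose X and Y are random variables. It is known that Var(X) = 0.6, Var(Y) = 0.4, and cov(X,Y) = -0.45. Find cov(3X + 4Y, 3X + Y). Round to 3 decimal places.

0.250

cov(3X + 4Y, 3X + Y) = (3)(3)Var(X) + (4)(1)Var(Y) + [(3)(1) + (4)(3)]cov(X,Y)
= 9·0.6 + 4·0.4 + 15·-0.45 = 0.25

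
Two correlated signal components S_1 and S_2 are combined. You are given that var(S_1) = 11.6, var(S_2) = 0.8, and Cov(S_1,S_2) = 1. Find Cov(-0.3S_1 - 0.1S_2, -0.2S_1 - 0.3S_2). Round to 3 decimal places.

Cov(-0.3S_1 - 0.1S_2, -0.2S_1 - 0.3S_2) = (-0.3)(-0.2)var(S_1) + (-0.1)(-0.3)var(S_2) + [(-0.3)(-0.3) + (-0.1)(-0.2)]Cov(S_1,S_2)
= 0.06·11.6 + 0.03·0.8 + 0.11·1 = 0.83

0.830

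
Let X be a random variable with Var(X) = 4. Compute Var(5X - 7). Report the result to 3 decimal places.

Var(5X - 7) = (5)²·Var(X) = 25·4 = 100

100.000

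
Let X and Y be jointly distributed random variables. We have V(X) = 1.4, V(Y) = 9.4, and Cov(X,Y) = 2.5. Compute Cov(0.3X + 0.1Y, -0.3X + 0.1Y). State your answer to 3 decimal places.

-0.032

Cov(0.3X + 0.1Y, -0.3X + 0.1Y) = (0.3)(-0.3)V(X) + (0.1)(0.1)V(Y) + [(0.3)(0.1) + (0.1)(-0.3)]Cov(X,Y)
= -0.09·1.4 + 0.01·9.4 + 0·2.5 = -0.032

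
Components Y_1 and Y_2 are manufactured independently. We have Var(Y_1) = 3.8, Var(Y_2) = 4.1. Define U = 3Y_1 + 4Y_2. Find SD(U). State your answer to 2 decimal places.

By independence, Var(U) = (3)²Var(Y_1) + (4)²Var(Y_2)
= (3)²·3.8 + (4)²·4.1 = 99.8
SD(U) = √99.8 ≈ 9.99

9.99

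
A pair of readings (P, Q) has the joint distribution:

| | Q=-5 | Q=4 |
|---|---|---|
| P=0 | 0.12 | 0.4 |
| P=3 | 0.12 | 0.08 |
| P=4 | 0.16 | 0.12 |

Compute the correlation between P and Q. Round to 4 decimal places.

-0.3494

E[P] = 1.72,  E[Q] = 0.4
E[PQ] = -2.12
Cov(P,Q) = E[PQ] − E[P]E[Q] = -2.12 − (1.72)(0.4) = -2.808
Var(P) = 3.3216,  Var(Q) = 19.44
ρ = -2.808 / √(3.3216·19.44) ≈ -0.3494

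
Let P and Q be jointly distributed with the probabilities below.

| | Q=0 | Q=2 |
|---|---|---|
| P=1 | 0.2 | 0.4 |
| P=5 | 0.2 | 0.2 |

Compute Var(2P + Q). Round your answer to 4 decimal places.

15.0400

E[P] = 2.6,  E[Q] = 1.2,  E[PQ] = 2.8
Var(P) = 10.6 − (2.6)² = 3.84;  Var(Q) = 2.4 − (1.2)² = 0.96
Cov(P,Q) = 2.8 − (2.6)(1.2) = -0.32
Var(2P + Q) = (2)²·3.84 + (1)²·0.96 + 2·(2)·(1)·-0.32 = 15.04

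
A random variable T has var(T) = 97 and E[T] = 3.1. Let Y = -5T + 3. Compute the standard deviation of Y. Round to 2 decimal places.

var(-5T + 3) = (-5)²·97 = 2425
SD(Y) = √2425 ≈ 49.24

49.24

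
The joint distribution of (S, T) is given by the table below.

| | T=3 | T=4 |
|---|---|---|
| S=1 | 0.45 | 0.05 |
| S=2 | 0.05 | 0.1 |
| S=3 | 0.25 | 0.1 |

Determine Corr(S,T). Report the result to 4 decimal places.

E[S] = 1.85,  E[T] = 3.25
E[ST] = 6.1
Cov(S,T) = E[ST] − E[S]E[T] = 6.1 − (1.85)(3.25) = 0.0875
Var(S) = 0.8275,  Var(T) = 0.1875
ρ = 0.0875 / √(0.8275·0.1875) ≈ 0.2221

0.2221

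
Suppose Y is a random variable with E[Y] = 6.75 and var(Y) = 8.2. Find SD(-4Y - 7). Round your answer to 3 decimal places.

var(-4Y - 7) = (-4)²·8.2 = 131.2
SD(-4Y - 7) = √131.2 ≈ 11.454

11.454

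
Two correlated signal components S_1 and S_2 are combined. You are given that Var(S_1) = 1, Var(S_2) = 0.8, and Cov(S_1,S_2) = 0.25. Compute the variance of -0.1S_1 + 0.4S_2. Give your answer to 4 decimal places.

0.1180

Var(-0.1S_1 + 0.4S_2) = (-0.1)²·Var(S_1) + (0.4)²·Var(S_2) + 2·(-0.1)·(0.4)·Cov(S_1,S_2)
= 0.01·1 + 0.16·0.8 + -0.08·0.25 = 0.118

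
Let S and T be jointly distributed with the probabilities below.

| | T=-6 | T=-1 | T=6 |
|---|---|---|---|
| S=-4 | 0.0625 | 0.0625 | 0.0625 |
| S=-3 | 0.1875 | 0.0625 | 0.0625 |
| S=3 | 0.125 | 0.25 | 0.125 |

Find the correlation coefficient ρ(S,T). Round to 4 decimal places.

0.1159

E[S] = -0.1875,  E[T] = -1.125
E[ST] = 1.9375
Cov(S,T) = E[ST] − E[S]E[T] = 1.9375 − (-0.1875)(-1.125) = 1.7265625
Var(S) = 10.27734375,  Var(T) = 21.609375
ρ = 1.7265625 / √(10.27734375·21.609375) ≈ 0.1159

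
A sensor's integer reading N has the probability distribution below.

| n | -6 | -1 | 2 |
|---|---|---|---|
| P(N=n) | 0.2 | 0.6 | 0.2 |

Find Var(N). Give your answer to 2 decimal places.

E[N] = (-6)(0.2) + (-1)(0.6) + (2)(0.2) = -1.4
E[N²] = (-6)²(0.2) + (-1)²(0.6) + (2)²(0.2) = 8.6
Var(N) = E[N²] − (E[N])² = 8.6 − (-1.4)² = 6.64

6.64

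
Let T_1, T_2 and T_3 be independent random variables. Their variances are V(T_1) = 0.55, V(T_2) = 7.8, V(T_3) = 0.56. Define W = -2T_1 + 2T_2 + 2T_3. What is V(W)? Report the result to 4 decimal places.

By independence, V(W) = (-2)²V(T_1) + (2)²V(T_2) + (2)²V(T_3)
= (-2)²·0.55 + (2)²·7.8 + (2)²·0.56 = 35.64

35.6400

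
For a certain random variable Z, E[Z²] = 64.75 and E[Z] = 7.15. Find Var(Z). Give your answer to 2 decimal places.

Var(Z) = 64.75 − (7.15)² = 13.6275

13.63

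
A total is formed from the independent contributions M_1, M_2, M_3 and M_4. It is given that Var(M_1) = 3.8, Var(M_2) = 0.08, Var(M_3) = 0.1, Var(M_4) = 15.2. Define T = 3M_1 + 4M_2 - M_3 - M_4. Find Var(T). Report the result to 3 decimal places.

50.780

By independence, Var(T) = (3)²Var(M_1) + (4)²Var(M_2) + (-1)²Var(M_3) + (-1)²Var(M_4)
= (3)²·3.8 + (4)²·0.08 + (-1)²·0.1 + (-1)²·15.2 = 50.78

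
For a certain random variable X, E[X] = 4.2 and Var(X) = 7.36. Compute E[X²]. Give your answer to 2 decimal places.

E[X²] = Var(X) + (E[X])² = 7.36 + (4.2)² = 25

25.00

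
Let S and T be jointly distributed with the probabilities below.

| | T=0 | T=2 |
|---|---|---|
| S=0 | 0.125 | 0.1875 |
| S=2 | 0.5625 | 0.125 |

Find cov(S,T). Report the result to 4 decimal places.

E[S] = 1.375,  E[T] = 0.625
E[ST] = 0.5
cov(S,T) = E[ST] − E[S]E[T] = 0.5 − (1.375)(0.625) = -0.359375

-0.3594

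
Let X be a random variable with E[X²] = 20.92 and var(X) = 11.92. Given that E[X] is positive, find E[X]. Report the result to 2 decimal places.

3.00

(E[X])² = E[X²] − var(X) = 20.92 − 11.92 = 9
E[X] = √9 = 3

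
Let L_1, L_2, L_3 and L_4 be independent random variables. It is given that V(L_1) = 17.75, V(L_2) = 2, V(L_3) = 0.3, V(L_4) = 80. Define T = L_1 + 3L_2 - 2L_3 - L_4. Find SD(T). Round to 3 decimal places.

10.814

By independence, V(T) = (1)²V(L_1) + (3)²V(L_2) + (-2)²V(L_3) + (-1)²V(L_4)
= (1)²·17.75 + (3)²·2 + (-2)²·0.3 + (-1)²·80 = 116.95
SD(T) = √116.95 ≈ 10.814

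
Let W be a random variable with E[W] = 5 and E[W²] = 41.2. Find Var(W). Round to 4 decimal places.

16.2000

Var(W) = 41.2 − (5)² = 16.2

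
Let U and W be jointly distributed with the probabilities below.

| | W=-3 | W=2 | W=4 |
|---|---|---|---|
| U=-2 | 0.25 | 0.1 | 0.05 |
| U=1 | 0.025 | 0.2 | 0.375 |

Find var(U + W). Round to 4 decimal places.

E[U] = -0.2,  E[W] = 1.475,  E[UW] = 2.525
var(U) = 2.2 − (-0.2)² = 2.16;  var(W) = 10.475 − (1.475)² = 8.299375
Cov(U,W) = 2.525 − (-0.2)(1.475) = 2.82
var(U + W) = (1)²·2.16 + (1)²·8.299375 + 2·(1)·(1)·2.82 = 16.099375

16.0994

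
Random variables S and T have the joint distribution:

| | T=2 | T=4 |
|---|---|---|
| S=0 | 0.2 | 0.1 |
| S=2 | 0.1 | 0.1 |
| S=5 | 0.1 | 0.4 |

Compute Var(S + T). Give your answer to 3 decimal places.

7.690

E[S] = 2.9,  E[T] = 3.2,  E[ST] = 10.2
Var(S) = 13.3 − (2.9)² = 4.89;  Var(T) = 11.2 − (3.2)² = 0.96
cov(S,T) = 10.2 − (2.9)(3.2) = 0.92
Var(S + T) = (1)²·4.89 + (1)²·0.96 + 2·(1)·(1)·0.92 = 7.69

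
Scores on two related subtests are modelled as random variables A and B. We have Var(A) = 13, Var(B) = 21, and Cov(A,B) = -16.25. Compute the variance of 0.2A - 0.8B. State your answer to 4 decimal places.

19.1600

Var(0.2A - 0.8B) = (0.2)²·Var(A) + (-0.8)²·Var(B) + 2·(0.2)·(-0.8)·Cov(A,B)
= 0.04·13 + 0.64·21 + -0.32·-16.25 = 19.16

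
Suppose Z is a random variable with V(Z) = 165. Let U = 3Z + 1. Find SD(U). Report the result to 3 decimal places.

V(3Z + 1) = (3)²·165 = 1485
SD(U) = √1485 ≈ 38.536

38.536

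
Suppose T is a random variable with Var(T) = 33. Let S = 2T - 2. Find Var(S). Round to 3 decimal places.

132.000

Var(2T - 2) = (2)²·Var(T) = 4·33 = 132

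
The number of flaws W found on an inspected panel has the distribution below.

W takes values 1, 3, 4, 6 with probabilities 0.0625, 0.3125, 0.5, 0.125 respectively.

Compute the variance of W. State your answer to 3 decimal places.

E[W] = (1)(0.0625) + (3)(0.3125) + (4)(0.5) + (6)(0.125) = 3.75
E[W²] = (1)²(0.0625) + (3)²(0.3125) + (4)²(0.5) + (6)²(0.125) = 15.375
Var(W) = E[W²] − (E[W])² = 15.375 − (3.75)² = 1.3125

1.313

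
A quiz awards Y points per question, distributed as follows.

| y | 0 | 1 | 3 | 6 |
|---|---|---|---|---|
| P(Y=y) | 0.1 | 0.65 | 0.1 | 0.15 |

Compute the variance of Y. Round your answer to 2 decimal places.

E[Y] = (0)(0.1) + (1)(0.65) + (3)(0.1) + (6)(0.15) = 1.85
E[Y²] = (0)²(0.1) + (1)²(0.65) + (3)²(0.1) + (6)²(0.15) = 6.95
Var(Y) = E[Y²] − (E[Y])² = 6.95 − (1.85)² = 3.5275

3.53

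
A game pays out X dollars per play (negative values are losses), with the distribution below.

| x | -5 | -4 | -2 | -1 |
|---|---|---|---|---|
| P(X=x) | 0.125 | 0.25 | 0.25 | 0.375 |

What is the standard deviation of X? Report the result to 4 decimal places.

1.5000

E[X] = (-5)(0.125) + (-4)(0.25) + (-2)(0.25) + (-1)(0.375) = -2.5
E[X²] = (-5)²(0.125) + (-4)²(0.25) + (-2)²(0.25) + (-1)²(0.375) = 8.5
Var(X) = E[X²] − (E[X])² = 8.5 − (-2.5)² = 2.25
σ(X) = √2.25 ≈ 1.5000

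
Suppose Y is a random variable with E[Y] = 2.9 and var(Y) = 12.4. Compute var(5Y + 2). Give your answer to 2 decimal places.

310.00

var(5Y + 2) = (5)²·var(Y) = 25·12.4 = 310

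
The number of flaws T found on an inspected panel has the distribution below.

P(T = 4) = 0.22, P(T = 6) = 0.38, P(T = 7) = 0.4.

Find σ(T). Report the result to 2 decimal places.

1.13

E[T] = (4)(0.22) + (6)(0.38) + (7)(0.4) = 5.96
E[T²] = (4)²(0.22) + (6)²(0.38) + (7)²(0.4) = 36.8
Var(T) = E[T²] − (E[T])² = 36.8 − (5.96)² = 1.2784
σ(T) = √1.2784 ≈ 1.13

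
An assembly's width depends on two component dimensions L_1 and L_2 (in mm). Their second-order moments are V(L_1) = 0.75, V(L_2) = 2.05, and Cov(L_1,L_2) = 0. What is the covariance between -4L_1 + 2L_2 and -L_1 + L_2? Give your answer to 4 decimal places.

Cov(-4L_1 + 2L_2, -L_1 + L_2) = (-4)(-1)V(L_1) + (2)(1)V(L_2) + [(-4)(1) + (2)(-1)]Cov(L_1,L_2)
= 4·0.75 + 2·2.05 + -6·0 = 7.1

7.1000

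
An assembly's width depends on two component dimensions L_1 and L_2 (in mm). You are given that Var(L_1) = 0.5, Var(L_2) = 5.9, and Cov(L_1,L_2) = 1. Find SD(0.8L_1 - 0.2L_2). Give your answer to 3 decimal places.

Var(0.8L_1 - 0.2L_2) = (0.8)²·Var(L_1) + (-0.2)²·Var(L_2) + 2·(0.8)·(-0.2)·Cov(L_1,L_2)
= 0.64·0.5 + 0.04·5.9 + -0.32·1 = 0.236
SD(0.8L_1 - 0.2L_2) = √0.236 ≈ 0.486

0.486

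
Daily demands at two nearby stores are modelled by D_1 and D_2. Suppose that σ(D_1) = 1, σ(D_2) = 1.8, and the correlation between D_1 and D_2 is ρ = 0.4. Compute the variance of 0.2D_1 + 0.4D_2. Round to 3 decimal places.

0.674

V(D_1) = (1)² = 1;  V(D_2) = (1.8)² = 3.24
cov(D_1,D_2) = ρ·σ(D_1)·σ(D_2) = 0.4·1·1.8 = 0.72
V(0.2D_1 + 0.4D_2) = (0.2)²·V(D_1) + (0.4)²·V(D_2) + 2·(0.2)·(0.4)·cov(D_1,D_2)
= 0.04·1 + 0.16·3.24 + 0.16·0.72 = 0.6736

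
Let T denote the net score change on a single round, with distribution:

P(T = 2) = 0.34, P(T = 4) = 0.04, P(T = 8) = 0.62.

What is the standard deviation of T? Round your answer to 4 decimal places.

2.8355

E[T] = (2)(0.34) + (4)(0.04) + (8)(0.62) = 5.8
E[T²] = (2)²(0.34) + (4)²(0.04) + (8)²(0.62) = 41.68
V(T) = E[T²] − (E[T])² = 41.68 − (5.8)² = 8.04
SD(T) = √8.04 ≈ 2.8355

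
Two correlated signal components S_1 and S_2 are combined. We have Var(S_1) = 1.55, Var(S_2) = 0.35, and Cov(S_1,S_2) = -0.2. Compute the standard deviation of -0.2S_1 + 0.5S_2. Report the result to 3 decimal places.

Var(-0.2S_1 + 0.5S_2) = (-0.2)²·Var(S_1) + (0.5)²·Var(S_2) + 2·(-0.2)·(0.5)·Cov(S_1,S_2)
= 0.04·1.55 + 0.25·0.35 + -0.2·-0.2 = 0.1895
sd(-0.2S_1 + 0.5S_2) = √0.1895 ≈ 0.435

0.435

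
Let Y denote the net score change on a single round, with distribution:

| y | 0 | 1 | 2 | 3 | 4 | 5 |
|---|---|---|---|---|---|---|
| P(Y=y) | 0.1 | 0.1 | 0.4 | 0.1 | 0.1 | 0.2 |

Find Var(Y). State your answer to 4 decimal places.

2.4400

E[Y] = (0)(0.1) + (1)(0.1) + (2)(0.4) + (3)(0.1) + (4)(0.1) + (5)(0.2) = 2.6
E[Y²] = (0)²(0.1) + (1)²(0.1) + (2)²(0.4) + (3)²(0.1) + (4)²(0.1) + (5)²(0.2) = 9.2
Var(Y) = E[Y²] − (E[Y])² = 9.2 − (2.6)² = 2.44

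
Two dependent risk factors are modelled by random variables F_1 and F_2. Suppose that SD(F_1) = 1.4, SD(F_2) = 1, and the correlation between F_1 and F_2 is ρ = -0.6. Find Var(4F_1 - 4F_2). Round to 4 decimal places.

74.2400

Var(F_1) = (1.4)² = 1.96;  Var(F_2) = (1)² = 1
Cov(F_1,F_2) = ρ·SD(F_1)·SD(F_2) = -0.6·1.4·1 = -0.84
Var(4F_1 - 4F_2) = (4)²·Var(F_1) + (-4)²·Var(F_2) + 2·(4)·(-4)·Cov(F_1,F_2)
= 16·1.96 + 16·1 + -32·-0.84 = 74.24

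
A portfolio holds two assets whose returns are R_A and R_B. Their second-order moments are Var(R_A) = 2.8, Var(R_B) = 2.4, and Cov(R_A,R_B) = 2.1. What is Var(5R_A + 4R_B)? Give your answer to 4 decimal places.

Var(5R_A + 4R_B) = (5)²·Var(R_A) + (4)²·Var(R_B) + 2·(5)·(4)·Cov(R_A,R_B)
= 25·2.8 + 16·2.4 + 40·2.1 = 192.4

192.4000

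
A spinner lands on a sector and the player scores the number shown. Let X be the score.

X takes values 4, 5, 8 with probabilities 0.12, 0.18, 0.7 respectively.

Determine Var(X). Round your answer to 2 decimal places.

2.50

E[X] = (4)(0.12) + (5)(0.18) + (8)(0.7) = 6.98
E[X²] = (4)²(0.12) + (5)²(0.18) + (8)²(0.7) = 51.22
Var(X) = E[X²] − (E[X])² = 51.22 − (6.98)² = 2.4996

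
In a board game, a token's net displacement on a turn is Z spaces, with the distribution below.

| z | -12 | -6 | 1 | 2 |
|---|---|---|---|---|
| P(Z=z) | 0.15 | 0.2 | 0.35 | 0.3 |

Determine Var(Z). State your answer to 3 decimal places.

E[Z] = (-12)(0.15) + (-6)(0.2) + (1)(0.35) + (2)(0.3) = -2.05
E[Z²] = (-12)²(0.15) + (-6)²(0.2) + (1)²(0.35) + (2)²(0.3) = 30.35
Var(Z) = E[Z²] − (E[Z])² = 30.35 − (-2.05)² = 26.1475

26.148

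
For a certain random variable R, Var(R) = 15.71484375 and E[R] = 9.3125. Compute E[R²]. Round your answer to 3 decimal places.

E[R²] = Var(R) + (E[R])² = 15.71484375 + (9.3125)² = 102.4375

102.438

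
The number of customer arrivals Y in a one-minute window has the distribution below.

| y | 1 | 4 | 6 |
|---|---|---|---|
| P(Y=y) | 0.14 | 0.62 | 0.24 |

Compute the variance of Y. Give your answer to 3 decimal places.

2.216

E[Y] = (1)(0.14) + (4)(0.62) + (6)(0.24) = 4.06
E[Y²] = (1)²(0.14) + (4)²(0.62) + (6)²(0.24) = 18.7
V(Y) = E[Y²] − (E[Y])² = 18.7 − (4.06)² = 2.2164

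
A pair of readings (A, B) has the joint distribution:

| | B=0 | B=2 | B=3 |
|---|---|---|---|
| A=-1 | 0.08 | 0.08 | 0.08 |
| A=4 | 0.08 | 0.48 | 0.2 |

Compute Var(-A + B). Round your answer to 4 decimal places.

4.7744

E[A] = 2.8,  E[B] = 1.96,  E[AB] = 5.84
Var(A) = 12.4 − (2.8)² = 4.56;  Var(B) = 4.76 − (1.96)² = 0.9184
Cov(A,B) = 5.84 − (2.8)(1.96) = 0.352
Var(-A + B) = (-1)²·4.56 + (1)²·0.9184 + 2·(-1)·(1)·0.352 = 4.7744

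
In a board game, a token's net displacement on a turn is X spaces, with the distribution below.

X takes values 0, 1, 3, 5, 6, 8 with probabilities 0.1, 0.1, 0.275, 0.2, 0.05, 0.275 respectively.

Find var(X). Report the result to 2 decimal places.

E[X] = (0)(0.1) + (1)(0.1) + (3)(0.275) + (5)(0.2) + (6)(0.05) + (8)(0.275) = 4.425
E[X²] = (0)²(0.1) + (1)²(0.1) + (3)²(0.275) + (5)²(0.2) + (6)²(0.05) + (8)²(0.275) = 26.975
var(X) = E[X²] − (E[X])² = 26.975 − (4.425)² = 7.394375

7.39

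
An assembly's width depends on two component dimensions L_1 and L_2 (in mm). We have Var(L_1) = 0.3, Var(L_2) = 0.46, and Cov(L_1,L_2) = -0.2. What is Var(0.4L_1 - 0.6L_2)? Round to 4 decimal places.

0.3096

Var(0.4L_1 - 0.6L_2) = (0.4)²·Var(L_1) + (-0.6)²·Var(L_2) + 2·(0.4)·(-0.6)·Cov(L_1,L_2)
= 0.16·0.3 + 0.36·0.46 + -0.48·-0.2 = 0.3096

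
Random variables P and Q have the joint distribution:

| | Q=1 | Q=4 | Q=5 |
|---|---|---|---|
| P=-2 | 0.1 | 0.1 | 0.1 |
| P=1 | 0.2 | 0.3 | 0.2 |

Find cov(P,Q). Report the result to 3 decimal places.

0.060

E[P] = 0.1,  E[Q] = 3.4
E[PQ] = 0.4
cov(P,Q) = E[PQ] − E[P]E[Q] = 0.4 − (0.1)(3.4) = 0.06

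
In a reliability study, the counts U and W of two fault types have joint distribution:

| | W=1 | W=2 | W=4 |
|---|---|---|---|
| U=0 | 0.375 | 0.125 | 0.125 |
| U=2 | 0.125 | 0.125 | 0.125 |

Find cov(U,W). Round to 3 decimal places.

0.250

E[U] = 0.75,  E[W] = 2
E[UW] = 1.75
cov(U,W) = E[UW] − E[U]E[W] = 1.75 − (0.75)(2) = 0.25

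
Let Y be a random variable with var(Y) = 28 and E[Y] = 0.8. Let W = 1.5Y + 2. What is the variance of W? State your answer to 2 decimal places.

var(1.5Y + 2) = (1.5)²·var(Y) = 2.25·28 = 63

63.00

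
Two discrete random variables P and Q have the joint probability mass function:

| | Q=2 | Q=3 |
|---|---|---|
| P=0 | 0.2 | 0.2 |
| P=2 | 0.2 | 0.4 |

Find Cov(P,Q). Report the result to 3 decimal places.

0.080

E[P] = 1.2,  E[Q] = 2.6
E[PQ] = 3.2
Cov(P,Q) = E[PQ] − E[P]E[Q] = 3.2 − (1.2)(2.6) = 0.08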